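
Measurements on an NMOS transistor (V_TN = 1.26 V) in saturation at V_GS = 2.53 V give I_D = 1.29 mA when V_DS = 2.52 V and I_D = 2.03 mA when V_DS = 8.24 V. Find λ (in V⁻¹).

With V_GS fixed, I_D ∝ (1 + λ V_DS) in saturation, so I_D2/I_D1 = (1 + λ V_DS2)/(1 + λ V_DS1).
2.03/1.29 = 1.574 = (1 + 8.24 λ)/(1 + 2.52 λ).
Solving: λ (I_D1 V_DS2 − I_D2 V_DS1) = I_D2 − I_D1, so λ = (2.03 − 1.29) / (1.29 × 8.24 − 2.03 × 2.52) = 0.74 / 5.51 = 0.134 V⁻¹.

λ = 0.134 V⁻¹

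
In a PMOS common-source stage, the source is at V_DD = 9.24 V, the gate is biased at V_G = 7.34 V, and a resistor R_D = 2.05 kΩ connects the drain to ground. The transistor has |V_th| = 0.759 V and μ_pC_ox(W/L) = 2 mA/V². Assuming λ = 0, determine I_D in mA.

I_D = 1.30 mA

V_SG = V_DD − V_G = 9.24 − 7.34 = 1.9 V, so V_ov = 1.9 − 0.759 = 1.14 V.
Assume saturation: I_D = ½ k_p V_ov² = 0.5 × 2 × 1.14² = 1.3 mA, giving V_SD = V_DD − I_D R_D = 9.24 − 1.3 × 2.05 = 6.57 V.
V_SD = 6.57 V ≥ V_ov = 1.14 V, confirming saturation.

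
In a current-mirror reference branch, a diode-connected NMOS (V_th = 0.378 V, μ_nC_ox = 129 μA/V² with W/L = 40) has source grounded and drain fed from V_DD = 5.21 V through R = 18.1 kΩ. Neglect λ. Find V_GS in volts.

With gate tied to drain, V_GS = V_DS ≥ V_GS − V_th, so the device is in saturation.
k_n = μ_nC_ox · (W/L) = 5.16 mA/V².
KCL at the drain: ½ k_n (V_GS − V_th)² = (V_DD − V_GS)/R.
Let x = V_GS − 0.378. Then 46.7 x² + x − 4.832 = 0, giving x = 0.311 V (positive root), so V_GS = 0.689 V.
I_D = (V_DD − V_GS)/R = (5.21 − 0.689) / 18.1 = 0.25 mA.

V_GS = 0.689 V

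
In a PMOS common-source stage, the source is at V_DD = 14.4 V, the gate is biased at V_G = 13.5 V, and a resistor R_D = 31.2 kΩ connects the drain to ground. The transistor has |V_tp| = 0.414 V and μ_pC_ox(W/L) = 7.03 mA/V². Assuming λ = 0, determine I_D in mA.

I_D = 0.456 mA

V_SG = V_DD − V_G = 14.4 − 13.5 = 0.9 V, so V_ov = 0.9 − 0.414 = 0.486 V.
Assume saturation: I_D = ½ k_p V_ov² = 0.5 × 7.03 × 0.486² = 0.83 mA, giving V_SD = V_DD − I_D R_D = 14.4 − 0.83 × 31.2 = -11.5 V.
But -11.5 V < V_ov = 0.486 V, so the device is actually in triode.
In triode I_D = k_p[V_ov V_SD − ½ V_SD²] and I_D = (V_DD − V_SD)/R_D. Equating: 110 V_SD² − 107.6 V_SD + 14.4 = 0, giving V_SD = 0.16 V (the root below V_ov).
I_D = (14.4 − 0.16) / 31.2 = 0.456 mA.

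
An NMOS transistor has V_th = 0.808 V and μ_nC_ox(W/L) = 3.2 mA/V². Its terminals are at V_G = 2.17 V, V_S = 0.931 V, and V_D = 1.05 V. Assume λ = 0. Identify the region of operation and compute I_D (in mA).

V_GS = V_G − V_S = 2.17 − 0.931 = 1.24 V; V_DS = V_D − V_S = 1.05 − 0.931 = 0.119 V.
V_ov = V_GS − V_th = 1.24 − 0.808 = 0.431 V.
Since V_DS = 0.119 V < V_ov = 0.431 V, the device is in the triode region.
I_D = k_n [V_ov · V_DS − ½ V_DS²] = 3.2 × [0.431 × 0.119 − 0.5 × 0.119²] = 0.141 mA.

Triode; I_D = 0.141 mA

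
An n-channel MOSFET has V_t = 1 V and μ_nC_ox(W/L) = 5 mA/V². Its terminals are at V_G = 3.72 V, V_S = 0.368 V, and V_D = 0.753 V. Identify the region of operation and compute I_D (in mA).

V_GS = V_G − V_S = 3.72 − 0.368 = 3.35 V; V_DS = V_D − V_S = 0.753 − 0.368 = 0.385 V.
V_ov = V_GS − V_t = 3.35 − 1 = 2.35 V.
Since V_DS = 0.385 V < V_ov = 2.35 V, the device is in the triode region.
I_D = k_n [V_ov · V_DS − ½ V_DS²] = 5 × [2.35 × 0.385 − 0.5 × 0.385²] = 4.16 mA.

Triode; I_D = 4.16 mA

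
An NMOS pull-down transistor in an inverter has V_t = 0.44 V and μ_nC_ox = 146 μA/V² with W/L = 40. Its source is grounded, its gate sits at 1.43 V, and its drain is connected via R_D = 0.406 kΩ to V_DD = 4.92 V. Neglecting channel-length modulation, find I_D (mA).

I_D = 2.86 mA

V_GS = V_G = 1.43 V, so V_ov = 1.43 − 0.44 = 0.99 V.
k_n = μ_nC_ox · (W/L) = 5.84 mA/V².
Assume saturation: I_D = ½ k_n V_ov² = 0.5 × 5.84 × 0.99² = 2.86 mA, giving V_DS = V_DD − I_D R_D = 4.92 − 2.86 × 0.406 = 3.76 V.
V_DS = 3.76 V ≥ V_ov = 0.99 V, confirming saturation.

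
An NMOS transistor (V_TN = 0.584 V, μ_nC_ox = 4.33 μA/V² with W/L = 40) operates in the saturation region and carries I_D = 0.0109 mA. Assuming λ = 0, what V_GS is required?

k_n = μ_nC_ox · (W/L) = 0.1732 mA/V².
In saturation I_D = ½ k_n (V_GS − V_TN)², so V_GS − V_TN = √(2 I_D / k_n) = √(2 × 0.0109 / 0.1732) = 0.355 V.
V_GS = 0.584 + 0.355 = 0.939 V.

V_GS = 0.939 V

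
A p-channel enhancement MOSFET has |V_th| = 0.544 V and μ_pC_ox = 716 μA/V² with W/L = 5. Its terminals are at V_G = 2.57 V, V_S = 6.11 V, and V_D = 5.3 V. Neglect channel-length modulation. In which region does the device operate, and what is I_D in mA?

Triode; I_D = 7.51 mA

V_SG = V_S − V_G = 6.11 − 2.57 = 3.54 V; V_SD = V_S − V_D = 6.11 − 5.3 = 0.81 V.
k_p = μ_pC_ox · (W/L) = 3.58 mA/V².
V_ov = V_SG − |V_th| = 3.54 − 0.544 = 3 V.
Since V_SD = 0.81 V < V_ov = 3 V, the device is in the triode region.
I_D = k_p [V_ov · V_SD − ½ V_SD²] = 3.58 × [3 × 0.81 − 0.5 × 0.81²] = 7.51 mA.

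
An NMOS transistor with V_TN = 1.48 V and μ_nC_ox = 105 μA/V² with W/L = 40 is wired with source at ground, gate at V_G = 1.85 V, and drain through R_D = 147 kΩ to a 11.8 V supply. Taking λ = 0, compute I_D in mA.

I_D = 0.0799 mA

V_GS = V_G = 1.85 V, so V_ov = 1.85 − 1.48 = 0.37 V.
k_n = μ_nC_ox · (W/L) = 4.2 mA/V².
Assume saturation: I_D = ½ k_n V_ov² = 0.5 × 4.2 × 0.37² = 0.287 mA, giving V_DS = V_DD − I_D R_D = 11.8 − 0.287 × 147 = -30.5 V.
But -30.5 V < V_ov = 0.37 V, so the device is actually in triode.
In triode I_D = k_n[V_ov V_DS − ½ V_DS²] and I_D = (V_DD − V_DS)/R_D. Equating: 309 V_DS² − 229.4 V_DS + 11.8 = 0, giving V_DS = 0.0556 V (the root below V_ov).
I_D = (11.8 − 0.0556) / 147 = 0.0799 mA.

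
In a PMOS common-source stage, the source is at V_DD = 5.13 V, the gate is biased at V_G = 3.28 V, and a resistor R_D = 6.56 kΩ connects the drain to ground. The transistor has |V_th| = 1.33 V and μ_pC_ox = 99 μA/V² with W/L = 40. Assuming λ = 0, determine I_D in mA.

V_SG = V_DD − V_G = 5.13 − 3.28 = 1.85 V, so V_ov = 1.85 − 1.33 = 0.52 V.
k_p = μ_pC_ox · (W/L) = 3.96 mA/V².
Assume saturation: I_D = ½ k_p V_ov² = 0.5 × 3.96 × 0.52² = 0.535 mA, giving V_SD = V_DD − I_D R_D = 5.13 − 0.535 × 6.56 = 1.62 V.
V_SD = 1.62 V ≥ V_ov = 0.52 V, confirming saturation.

I_D = 0.535 mA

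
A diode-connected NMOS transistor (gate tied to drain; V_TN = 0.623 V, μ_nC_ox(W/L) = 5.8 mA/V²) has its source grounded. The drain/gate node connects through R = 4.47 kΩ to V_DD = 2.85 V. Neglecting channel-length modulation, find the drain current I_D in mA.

I_D = 0.414 mA

With gate tied to drain, V_GS = V_DS ≥ V_GS − V_TN, so the device is in saturation.
KCL at the drain: ½ k_n (V_GS − V_TN)² = (V_DD − V_GS)/R.
Let x = V_GS − 0.623. Then 13 x² + x − 2.227 = 0, giving x = 0.378 V (positive root), so V_GS = 1 V.
I_D = (V_DD − V_GS)/R = (2.85 − 1) / 4.47 = 0.414 mA.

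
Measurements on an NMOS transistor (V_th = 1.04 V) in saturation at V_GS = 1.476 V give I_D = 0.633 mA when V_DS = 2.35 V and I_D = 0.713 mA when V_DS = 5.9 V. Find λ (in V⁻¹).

λ = 0.0389 V⁻¹

With V_GS fixed, I_D ∝ (1 + λ V_DS) in saturation, so I_D2/I_D1 = (1 + λ V_DS2)/(1 + λ V_DS1).
0.713/0.633 = 1.126 = (1 + 5.9 λ)/(1 + 2.35 λ).
Solving: λ (I_D1 V_DS2 − I_D2 V_DS1) = I_D2 − I_D1, so λ = (0.713 − 0.633) / (0.633 × 5.9 − 0.713 × 2.35) = 0.08 / 2.06 = 0.0389 V⁻¹.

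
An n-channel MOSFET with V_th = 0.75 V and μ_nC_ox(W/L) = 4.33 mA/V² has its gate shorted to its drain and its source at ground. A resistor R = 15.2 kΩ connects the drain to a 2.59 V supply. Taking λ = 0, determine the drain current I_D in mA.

I_D = 0.106 mA

With gate tied to drain, V_GS = V_DS ≥ V_GS − V_th, so the device is in saturation.
KCL at the drain: ½ k_n (V_GS − V_th)² = (V_DD − V_GS)/R.
Let x = V_GS − 0.75. Then 32.9 x² + x − 1.84 = 0, giving x = 0.222 V (positive root), so V_GS = 0.972 V.
I_D = (V_DD − V_GS)/R = (2.59 − 0.972) / 15.2 = 0.106 mA.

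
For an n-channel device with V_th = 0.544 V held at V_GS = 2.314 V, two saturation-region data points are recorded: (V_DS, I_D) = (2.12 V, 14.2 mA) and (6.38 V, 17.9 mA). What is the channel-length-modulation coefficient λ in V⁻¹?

With V_GS fixed, I_D ∝ (1 + λ V_DS) in saturation, so I_D2/I_D1 = (1 + λ V_DS2)/(1 + λ V_DS1).
17.9/14.2 = 1.261 = (1 + 6.38 λ)/(1 + 2.12 λ).
Solving: λ (I_D1 V_DS2 − I_D2 V_DS1) = I_D2 − I_D1, so λ = (17.9 − 14.2) / (14.2 × 6.38 − 17.9 × 2.12) = 3.7 / 52.6 = 0.0703 V⁻¹.

λ = 0.0703 V⁻¹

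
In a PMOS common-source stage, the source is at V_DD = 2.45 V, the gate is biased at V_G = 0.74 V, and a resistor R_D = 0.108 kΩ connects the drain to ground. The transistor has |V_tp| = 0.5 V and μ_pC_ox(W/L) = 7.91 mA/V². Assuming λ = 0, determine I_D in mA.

V_SG = V_DD − V_G = 2.45 − 0.74 = 1.71 V, so V_ov = 1.71 − 0.5 = 1.21 V.
Assume saturation: I_D = ½ k_p V_ov² = 0.5 × 7.91 × 1.21² = 5.79 mA, giving V_SD = V_DD − I_D R_D = 2.45 − 5.79 × 0.108 = 1.82 V.
V_SD = 1.82 V ≥ V_ov = 1.21 V, confirming saturation.

I_D = 5.79 mA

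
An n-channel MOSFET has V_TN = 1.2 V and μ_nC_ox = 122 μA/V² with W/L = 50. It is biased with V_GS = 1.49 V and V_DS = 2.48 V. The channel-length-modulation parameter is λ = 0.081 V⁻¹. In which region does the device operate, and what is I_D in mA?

k_n = μ_nC_ox · (W/L) = 6.1 mA/V².
V_ov = V_GS − V_TN = 1.49 − 1.2 = 0.29 V.
Since V_DS = 2.48 V ≥ V_ov = 0.29 V, the device is in saturation.
I_D = ½ k_n V_ov² (1 + λ V_DS) = 0.5 × 6.1 × 0.29² × (1 + 0.081 × 2.48) = 0.308 mA.

Saturation; I_D = 0.308 mA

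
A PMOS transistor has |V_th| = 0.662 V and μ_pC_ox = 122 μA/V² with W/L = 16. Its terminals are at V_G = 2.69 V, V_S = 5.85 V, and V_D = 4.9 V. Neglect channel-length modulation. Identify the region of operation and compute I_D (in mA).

V_SG = V_S − V_G = 5.85 − 2.69 = 3.16 V; V_SD = V_S − V_D = 5.85 − 4.9 = 0.95 V.
k_p = μ_pC_ox · (W/L) = 1.952 mA/V².
V_ov = V_SG − |V_th| = 3.16 − 0.662 = 2.5 V.
Since V_SD = 0.95 V < V_ov = 2.5 V, the device is in the triode region.
I_D = k_p [V_ov · V_SD − ½ V_SD²] = 1.952 × [2.5 × 0.95 − 0.5 × 0.95²] = 3.75 mA.

Triode; I_D = 3.75 mA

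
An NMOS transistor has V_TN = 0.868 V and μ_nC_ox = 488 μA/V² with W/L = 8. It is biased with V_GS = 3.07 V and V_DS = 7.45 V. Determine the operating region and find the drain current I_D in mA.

k_n = μ_nC_ox · (W/L) = 3.904 mA/V².
V_ov = V_GS − V_TN = 3.07 − 0.868 = 2.2 V.
Since V_DS = 7.45 V ≥ V_ov = 2.2 V, the device is in saturation.
I_D = ½ k_n V_ov² = 0.5 × 3.904 × 2.2² = 9.46 mA.

Saturation; I_D = 9.46 mA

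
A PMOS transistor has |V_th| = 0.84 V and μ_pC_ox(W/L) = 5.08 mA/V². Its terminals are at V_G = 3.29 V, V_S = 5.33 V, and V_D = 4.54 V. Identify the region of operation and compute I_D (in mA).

Triode; I_D = 3.23 mA

V_SG = V_S − V_G = 5.33 − 3.29 = 2.04 V; V_SD = V_S − V_D = 5.33 − 4.54 = 0.79 V.
V_ov = V_SG − |V_th| = 2.04 − 0.84 = 1.2 V.
Since V_SD = 0.79 V < V_ov = 1.2 V, the device is in the triode region.
I_D = k_p [V_ov · V_SD − ½ V_SD²] = 5.08 × [1.2 × 0.79 − 0.5 × 0.79²] = 3.23 mA.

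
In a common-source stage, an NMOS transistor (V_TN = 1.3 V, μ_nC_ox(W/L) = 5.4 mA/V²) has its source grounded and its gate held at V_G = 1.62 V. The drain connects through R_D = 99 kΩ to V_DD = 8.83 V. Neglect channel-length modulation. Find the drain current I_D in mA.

I_D = 0.0886 mA

V_GS = V_G = 1.62 V, so V_ov = 1.62 − 1.3 = 0.32 V.
Assume saturation: I_D = ½ k_n V_ov² = 0.5 × 5.4 × 0.32² = 0.276 mA, giving V_DS = V_DD − I_D R_D = 8.83 − 0.276 × 99 = -18.5 V.
But -18.5 V < V_ov = 0.32 V, so the device is actually in triode.
In triode I_D = k_n[V_ov V_DS − ½ V_DS²] and I_D = (V_DD − V_DS)/R_D. Equating: 267 V_DS² − 172.1 V_DS + 8.83 = 0, giving V_DS = 0.0562 V (the root below V_ov).
I_D = (8.83 − 0.0562) / 99 = 0.0886 mA.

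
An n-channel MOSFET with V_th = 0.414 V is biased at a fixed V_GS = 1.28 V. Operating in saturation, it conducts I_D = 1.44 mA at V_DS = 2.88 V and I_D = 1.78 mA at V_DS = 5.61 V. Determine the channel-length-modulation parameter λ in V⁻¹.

λ = 0.115 V⁻¹

With V_GS fixed, I_D ∝ (1 + λ V_DS) in saturation, so I_D2/I_D1 = (1 + λ V_DS2)/(1 + λ V_DS1).
1.78/1.44 = 1.236 = (1 + 5.61 λ)/(1 + 2.88 λ).
Solving: λ (I_D1 V_DS2 − I_D2 V_DS1) = I_D2 − I_D1, so λ = (1.78 − 1.44) / (1.44 × 5.61 − 1.78 × 2.88) = 0.34 / 2.95 = 0.115 V⁻¹.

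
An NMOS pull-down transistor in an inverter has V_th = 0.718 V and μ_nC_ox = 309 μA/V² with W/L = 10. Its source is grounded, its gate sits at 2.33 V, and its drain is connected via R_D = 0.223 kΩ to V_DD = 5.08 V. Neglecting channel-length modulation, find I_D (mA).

I_D = 4.01 mA

V_GS = V_G = 2.33 V, so V_ov = 2.33 − 0.718 = 1.61 V.
k_n = μ_nC_ox · (W/L) = 3.09 mA/V².
Assume saturation: I_D = ½ k_n V_ov² = 0.5 × 3.09 × 1.61² = 4.01 mA, giving V_DS = V_DD − I_D R_D = 5.08 − 4.01 × 0.223 = 4.18 V.
V_DS = 4.18 V ≥ V_ov = 1.61 V, confirming saturation.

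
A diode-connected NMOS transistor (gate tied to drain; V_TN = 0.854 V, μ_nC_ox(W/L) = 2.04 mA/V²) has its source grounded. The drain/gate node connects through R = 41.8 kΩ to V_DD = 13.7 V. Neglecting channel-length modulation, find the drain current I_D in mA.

I_D = 0.294 mA

With gate tied to drain, V_GS = V_DS ≥ V_GS − V_TN, so the device is in saturation.
KCL at the drain: ½ k_n (V_GS − V_TN)² = (V_DD − V_GS)/R.
Let x = V_GS − 0.854. Then 42.6 x² + x − 12.85 = 0, giving x = 0.537 V (positive root), so V_GS = 1.39 V.
I_D = (V_DD − V_GS)/R = (13.7 − 1.39) / 41.8 = 0.294 mA.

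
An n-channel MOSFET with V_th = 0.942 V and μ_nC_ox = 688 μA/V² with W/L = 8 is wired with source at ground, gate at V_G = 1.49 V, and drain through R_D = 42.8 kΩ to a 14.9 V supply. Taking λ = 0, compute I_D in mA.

V_GS = V_G = 1.49 V, so V_ov = 1.49 − 0.942 = 0.548 V.
k_n = μ_nC_ox · (W/L) = 5.504 mA/V².
Assume saturation: I_D = ½ k_n V_ov² = 0.5 × 5.504 × 0.548² = 0.826 mA, giving V_DS = V_DD − I_D R_D = 14.9 − 0.826 × 42.8 = -20.5 V.
But -20.5 V < V_ov = 0.548 V, so the device is actually in triode.
In triode I_D = k_n[V_ov V_DS − ½ V_DS²] and I_D = (V_DD − V_DS)/R_D. Equating: 118 V_DS² − 130.1 V_DS + 14.9 = 0, giving V_DS = 0.13 V (the root below V_ov).
I_D = (14.9 − 0.13) / 42.8 = 0.345 mA.

I_D = 0.345 mA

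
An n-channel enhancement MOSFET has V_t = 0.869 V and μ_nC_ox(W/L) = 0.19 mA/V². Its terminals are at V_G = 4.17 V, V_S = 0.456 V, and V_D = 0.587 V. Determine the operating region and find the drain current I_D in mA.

V_GS = V_G − V_S = 4.17 − 0.456 = 3.71 V; V_DS = V_D − V_S = 0.587 − 0.456 = 0.131 V.
V_ov = V_GS − V_t = 3.71 − 0.869 = 2.84 V.
Since V_DS = 0.131 V < V_ov = 2.84 V, the device is in the triode region.
I_D = k_n [V_ov · V_DS − ½ V_DS²] = 0.19 × [2.84 × 0.131 − 0.5 × 0.131²] = 0.0692 mA.

Triode; I_D = 0.0692 mA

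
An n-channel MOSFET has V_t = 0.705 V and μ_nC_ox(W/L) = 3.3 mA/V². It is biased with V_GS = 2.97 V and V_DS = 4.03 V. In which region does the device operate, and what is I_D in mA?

Saturation; I_D = 8.46 mA

V_ov = V_GS − V_t = 2.97 − 0.705 = 2.27 V.
Since V_DS = 4.03 V ≥ V_ov = 2.27 V, the device is in saturation.
I_D = ½ k_n V_ov² = 0.5 × 3.3 × 2.27² = 8.46 mA.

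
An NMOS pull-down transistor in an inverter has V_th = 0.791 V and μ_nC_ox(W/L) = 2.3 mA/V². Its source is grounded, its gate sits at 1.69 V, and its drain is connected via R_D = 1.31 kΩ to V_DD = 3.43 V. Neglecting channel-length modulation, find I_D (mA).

I_D = 0.929 mA

V_GS = V_G = 1.69 V, so V_ov = 1.69 − 0.791 = 0.899 V.
Assume saturation: I_D = ½ k_n V_ov² = 0.5 × 2.3 × 0.899² = 0.929 mA, giving V_DS = V_DD − I_D R_D = 3.43 − 0.929 × 1.31 = 2.21 V.
V_DS = 2.21 V ≥ V_ov = 0.899 V, confirming saturation.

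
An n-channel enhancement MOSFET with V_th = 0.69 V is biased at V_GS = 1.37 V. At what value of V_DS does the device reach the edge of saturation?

The boundary between triode and saturation is V_DS = V_GS − V_th = V_ov.
V_ov = 1.37 − 0.69 = 0.68 V.

V_DS,sat = 0.680 V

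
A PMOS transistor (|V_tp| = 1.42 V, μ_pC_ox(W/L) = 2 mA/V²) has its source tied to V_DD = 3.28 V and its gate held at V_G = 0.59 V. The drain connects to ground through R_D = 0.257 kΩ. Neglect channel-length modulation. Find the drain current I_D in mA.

I_D = 1.61 mA

V_SG = V_DD − V_G = 3.28 − 0.59 = 2.69 V, so V_ov = 2.69 − 1.42 = 1.27 V.
Assume saturation: I_D = ½ k_p V_ov² = 0.5 × 2 × 1.27² = 1.61 mA, giving V_SD = V_DD − I_D R_D = 3.28 − 1.61 × 0.257 = 2.87 V.
V_SD = 2.87 V ≥ V_ov = 1.27 V, confirming saturation.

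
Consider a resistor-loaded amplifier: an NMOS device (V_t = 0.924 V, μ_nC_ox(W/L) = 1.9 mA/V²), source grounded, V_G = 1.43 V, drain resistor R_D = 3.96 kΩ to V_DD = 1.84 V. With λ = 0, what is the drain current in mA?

V_GS = V_G = 1.43 V, so V_ov = 1.43 − 0.924 = 0.506 V.
Assume saturation: I_D = ½ k_n V_ov² = 0.5 × 1.9 × 0.506² = 0.243 mA, giving V_DS = V_DD − I_D R_D = 1.84 − 0.243 × 3.96 = 0.877 V.
V_DS = 0.877 V ≥ V_ov = 0.506 V, confirming saturation.

I_D = 0.243 mA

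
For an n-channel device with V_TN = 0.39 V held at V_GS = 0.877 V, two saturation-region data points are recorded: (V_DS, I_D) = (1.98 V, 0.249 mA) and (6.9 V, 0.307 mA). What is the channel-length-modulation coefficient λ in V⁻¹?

With V_GS fixed, I_D ∝ (1 + λ V_DS) in saturation, so I_D2/I_D1 = (1 + λ V_DS2)/(1 + λ V_DS1).
0.307/0.249 = 1.233 = (1 + 6.9 λ)/(1 + 1.98 λ).
Solving: λ (I_D1 V_DS2 − I_D2 V_DS1) = I_D2 − I_D1, so λ = (0.307 − 0.249) / (0.249 × 6.9 − 0.307 × 1.98) = 0.058 / 1.11 = 0.0522 V⁻¹.

λ = 0.0522 V⁻¹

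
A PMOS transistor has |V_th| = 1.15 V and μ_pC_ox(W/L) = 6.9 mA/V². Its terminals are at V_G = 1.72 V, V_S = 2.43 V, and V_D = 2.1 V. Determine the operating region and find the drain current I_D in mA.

V_SG = V_S − V_G = 2.43 − 1.72 = 0.71 V; V_SD = V_S − V_D = 2.43 − 2.1 = 0.33 V.
V_SG = 0.71 V < |V_th| = 1.15 V, so the transistor is in cutoff.

Cutoff; I_D = 0 mA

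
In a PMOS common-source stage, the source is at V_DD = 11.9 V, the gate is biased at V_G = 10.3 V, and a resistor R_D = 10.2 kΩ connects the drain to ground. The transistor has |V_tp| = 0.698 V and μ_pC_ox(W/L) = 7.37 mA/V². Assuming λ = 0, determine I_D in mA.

I_D = 1.15 mA

V_SG = V_DD − V_G = 11.9 − 10.3 = 1.6 V, so V_ov = 1.6 − 0.698 = 0.902 V.
Assume saturation: I_D = ½ k_p V_ov² = 0.5 × 7.37 × 0.902² = 3 mA, giving V_SD = V_DD − I_D R_D = 11.9 − 3 × 10.2 = -18.7 V.
But -18.7 V < V_ov = 0.902 V, so the device is actually in triode.
In triode I_D = k_p[V_ov V_SD − ½ V_SD²] and I_D = (V_DD − V_SD)/R_D. Equating: 37.6 V_SD² − 68.81 V_SD + 11.9 = 0, giving V_SD = 0.193 V (the root below V_ov).
I_D = (11.9 − 0.193) / 10.2 = 1.15 mA.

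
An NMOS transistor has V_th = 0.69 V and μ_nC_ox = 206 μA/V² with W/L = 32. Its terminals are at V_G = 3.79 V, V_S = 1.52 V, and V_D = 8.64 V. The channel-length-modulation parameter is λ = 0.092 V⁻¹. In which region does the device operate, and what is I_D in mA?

V_GS = V_G − V_S = 3.79 − 1.52 = 2.27 V; V_DS = V_D − V_S = 8.64 − 1.52 = 7.12 V.
k_n = μ_nC_ox · (W/L) = 6.592 mA/V².
V_ov = V_GS − V_th = 2.27 − 0.69 = 1.58 V.
Since V_DS = 7.12 V ≥ V_ov = 1.58 V, the device is in saturation.
I_D = ½ k_n V_ov² (1 + λ V_DS) = 0.5 × 6.592 × 1.58² × (1 + 0.092 × 7.12) = 13.6 mA.

Saturation; I_D = 13.6 mA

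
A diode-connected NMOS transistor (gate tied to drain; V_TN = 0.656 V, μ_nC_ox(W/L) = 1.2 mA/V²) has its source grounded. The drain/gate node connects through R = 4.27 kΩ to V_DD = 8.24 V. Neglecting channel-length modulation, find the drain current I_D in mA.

I_D = 1.42 mA

With gate tied to drain, V_GS = V_DS ≥ V_GS − V_TN, so the device is in saturation.
KCL at the drain: ½ k_n (V_GS − V_TN)² = (V_DD − V_GS)/R.
Let x = V_GS − 0.656. Then 2.56 x² + x − 7.584 = 0, giving x = 1.54 V (positive root), so V_GS = 2.19 V.
I_D = (V_DD − V_GS)/R = (8.24 − 2.19) / 4.27 = 1.42 mA.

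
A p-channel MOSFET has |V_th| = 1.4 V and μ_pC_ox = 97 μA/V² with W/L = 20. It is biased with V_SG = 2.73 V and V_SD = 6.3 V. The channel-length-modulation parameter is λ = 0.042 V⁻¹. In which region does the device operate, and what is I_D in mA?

Saturation; I_D = 2.17 mA

k_p = μ_pC_ox · (W/L) = 1.94 mA/V².
V_ov = V_SG − |V_th| = 2.73 − 1.4 = 1.33 V.
Since V_SD = 6.3 V ≥ V_ov = 1.33 V, the device is in saturation.
I_D = ½ k_p V_ov² (1 + λ V_SD) = 0.5 × 1.94 × 1.33² × (1 + 0.042 × 6.3) = 2.17 mA.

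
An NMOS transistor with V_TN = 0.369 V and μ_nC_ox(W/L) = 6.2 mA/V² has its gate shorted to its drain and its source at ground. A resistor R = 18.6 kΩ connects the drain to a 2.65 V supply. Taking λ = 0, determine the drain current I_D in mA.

With gate tied to drain, V_GS = V_DS ≥ V_GS − V_TN, so the device is in saturation.
KCL at the drain: ½ k_n (V_GS − V_TN)² = (V_DD − V_GS)/R.
Let x = V_GS − 0.369. Then 57.7 x² + x − 2.281 = 0, giving x = 0.19 V (positive root), so V_GS = 0.559 V.
I_D = (V_DD − V_GS)/R = (2.65 − 0.559) / 18.6 = 0.112 mA.

I_D = 0.112 mA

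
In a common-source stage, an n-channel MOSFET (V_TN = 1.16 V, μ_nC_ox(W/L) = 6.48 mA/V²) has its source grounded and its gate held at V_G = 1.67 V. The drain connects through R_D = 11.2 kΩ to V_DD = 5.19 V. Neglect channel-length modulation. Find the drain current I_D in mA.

I_D = 0.449 mA

V_GS = V_G = 1.67 V, so V_ov = 1.67 − 1.16 = 0.51 V.
Assume saturation: I_D = ½ k_n V_ov² = 0.5 × 6.48 × 0.51² = 0.843 mA, giving V_DS = V_DD − I_D R_D = 5.19 − 0.843 × 11.2 = -4.25 V.
But -4.25 V < V_ov = 0.51 V, so the device is actually in triode.
In triode I_D = k_n[V_ov V_DS − ½ V_DS²] and I_D = (V_DD − V_DS)/R_D. Equating: 36.3 V_DS² − 38.01 V_DS + 5.19 = 0, giving V_DS = 0.161 V (the root below V_ov).
I_D = (5.19 − 0.161) / 11.2 = 0.449 mA.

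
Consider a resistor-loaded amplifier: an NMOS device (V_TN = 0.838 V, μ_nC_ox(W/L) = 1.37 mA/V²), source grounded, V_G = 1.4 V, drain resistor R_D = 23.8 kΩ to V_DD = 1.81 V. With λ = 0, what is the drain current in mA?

I_D = 0.0717 mA

V_GS = V_G = 1.4 V, so V_ov = 1.4 − 0.838 = 0.562 V.
Assume saturation: I_D = ½ k_n V_ov² = 0.5 × 1.37 × 0.562² = 0.216 mA, giving V_DS = V_DD − I_D R_D = 1.81 − 0.216 × 23.8 = -3.34 V.
But -3.34 V < V_ov = 0.562 V, so the device is actually in triode.
In triode I_D = k_n[V_ov V_DS − ½ V_DS²] and I_D = (V_DD − V_DS)/R_D. Equating: 16.3 V_DS² − 19.32 V_DS + 1.81 = 0, giving V_DS = 0.103 V (the root below V_ov).
I_D = (1.81 − 0.103) / 23.8 = 0.0717 mA.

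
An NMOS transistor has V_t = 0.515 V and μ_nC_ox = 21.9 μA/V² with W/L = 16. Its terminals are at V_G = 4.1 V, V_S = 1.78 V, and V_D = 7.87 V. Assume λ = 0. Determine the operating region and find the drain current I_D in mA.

V_GS = V_G − V_S = 4.1 − 1.78 = 2.32 V; V_DS = V_D − V_S = 7.87 − 1.78 = 6.09 V.
k_n = μ_nC_ox · (W/L) = 0.3504 mA/V².
V_ov = V_GS − V_t = 2.32 − 0.515 = 1.8 V.
Since V_DS = 6.09 V ≥ V_ov = 1.8 V, the device is in saturation.
I_D = ½ k_n V_ov² = 0.5 × 0.3504 × 1.8² = 0.571 mA.

Saturation; I_D = 0.571 mA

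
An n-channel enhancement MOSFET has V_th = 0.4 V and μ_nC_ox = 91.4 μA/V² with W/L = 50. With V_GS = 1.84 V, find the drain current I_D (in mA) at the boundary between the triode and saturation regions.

I_D = 4.74 mA

At the boundary V_DS = V_ov = V_GS − V_th = 1.84 − 0.4 = 1.44 V.
k_n = μ_nC_ox · (W/L) = 4.57 mA/V².
I_D = ½ k_n V_ov² = 0.5 × 4.57 × 1.44² = 4.74 mA.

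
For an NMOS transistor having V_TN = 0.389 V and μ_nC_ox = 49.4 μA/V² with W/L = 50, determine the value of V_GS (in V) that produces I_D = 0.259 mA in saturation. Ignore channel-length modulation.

V_GS = 0.847 V

k_n = μ_nC_ox · (W/L) = 2.47 mA/V².
In saturation I_D = ½ k_n (V_GS − V_TN)², so V_GS − V_TN = √(2 I_D / k_n) = √(2 × 0.259 / 2.47) = 0.458 V.
V_GS = 0.389 + 0.458 = 0.847 V.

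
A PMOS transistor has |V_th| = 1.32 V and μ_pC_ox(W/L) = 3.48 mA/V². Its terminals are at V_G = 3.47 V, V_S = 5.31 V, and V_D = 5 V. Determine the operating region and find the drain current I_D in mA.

Triode; I_D = 0.394 mA

V_SG = V_S − V_G = 5.31 − 3.47 = 1.84 V; V_SD = V_S − V_D = 5.31 − 5 = 0.31 V.
V_ov = V_SG − |V_th| = 1.84 − 1.32 = 0.52 V.
Since V_SD = 0.31 V < V_ov = 0.52 V, the device is in the triode region.
I_D = k_p [V_ov · V_SD − ½ V_SD²] = 3.48 × [0.52 × 0.31 − 0.5 × 0.31²] = 0.394 mA.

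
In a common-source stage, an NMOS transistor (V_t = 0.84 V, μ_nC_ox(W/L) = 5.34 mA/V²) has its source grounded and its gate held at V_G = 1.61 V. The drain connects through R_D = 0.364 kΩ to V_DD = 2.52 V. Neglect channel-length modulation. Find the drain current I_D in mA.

I_D = 1.58 mA

V_GS = V_G = 1.61 V, so V_ov = 1.61 − 0.84 = 0.77 V.
Assume saturation: I_D = ½ k_n V_ov² = 0.5 × 5.34 × 0.77² = 1.58 mA, giving V_DS = V_DD − I_D R_D = 2.52 − 1.58 × 0.364 = 1.94 V.
V_DS = 1.94 V ≥ V_ov = 0.77 V, confirming saturation.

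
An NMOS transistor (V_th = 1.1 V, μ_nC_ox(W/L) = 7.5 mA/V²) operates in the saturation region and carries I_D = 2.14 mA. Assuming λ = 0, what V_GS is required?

V_GS = 1.86 V

In saturation I_D = ½ k_n (V_GS − V_th)², so V_GS − V_th = √(2 I_D / k_n) = √(2 × 2.14 / 7.5) = 0.755 V.
V_GS = 1.1 + 0.755 = 1.86 V.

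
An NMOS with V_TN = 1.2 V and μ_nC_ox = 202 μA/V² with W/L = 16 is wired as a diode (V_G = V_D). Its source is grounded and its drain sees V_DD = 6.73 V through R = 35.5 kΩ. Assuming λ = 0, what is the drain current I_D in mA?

With gate tied to drain, V_GS = V_DS ≥ V_GS − V_TN, so the device is in saturation.
k_n = μ_nC_ox · (W/L) = 3.232 mA/V².
KCL at the drain: ½ k_n (V_GS − V_TN)² = (V_DD − V_GS)/R.
Let x = V_GS − 1.2. Then 57.4 x² + x − 5.53 = 0, giving x = 0.302 V (positive root), so V_GS = 1.5 V.
I_D = (V_DD − V_GS)/R = (6.73 − 1.5) / 35.5 = 0.147 mA.

I_D = 0.147 mA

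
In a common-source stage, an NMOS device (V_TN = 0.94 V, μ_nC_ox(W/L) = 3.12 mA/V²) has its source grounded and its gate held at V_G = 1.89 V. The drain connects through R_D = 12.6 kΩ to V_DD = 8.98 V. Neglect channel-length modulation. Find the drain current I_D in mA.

V_GS = V_G = 1.89 V, so V_ov = 1.89 − 0.94 = 0.95 V.
Assume saturation: I_D = ½ k_n V_ov² = 0.5 × 3.12 × 0.95² = 1.41 mA, giving V_DS = V_DD − I_D R_D = 8.98 − 1.41 × 12.6 = -8.76 V.
But -8.76 V < V_ov = 0.95 V, so the device is actually in triode.
In triode I_D = k_n[V_ov V_DS − ½ V_DS²] and I_D = (V_DD − V_DS)/R_D. Equating: 19.7 V_DS² − 38.35 V_DS + 8.98 = 0, giving V_DS = 0.272 V (the root below V_ov).
I_D = (8.98 − 0.272) / 12.6 = 0.691 mA.

I_D = 0.691 mA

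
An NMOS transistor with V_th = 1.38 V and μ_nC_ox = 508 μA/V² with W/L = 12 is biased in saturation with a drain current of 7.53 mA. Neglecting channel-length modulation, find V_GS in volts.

V_GS = 2.95 V

k_n = μ_nC_ox · (W/L) = 6.096 mA/V².
In saturation I_D = ½ k_n (V_GS − V_th)², so V_GS − V_th = √(2 I_D / k_n) = √(2 × 7.53 / 6.096) = 1.57 V.
V_GS = 1.38 + 1.57 = 2.95 V.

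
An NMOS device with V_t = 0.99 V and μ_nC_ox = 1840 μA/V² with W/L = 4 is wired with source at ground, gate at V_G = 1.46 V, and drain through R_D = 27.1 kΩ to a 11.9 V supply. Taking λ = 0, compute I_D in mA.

I_D = 0.434 mA

V_GS = V_G = 1.46 V, so V_ov = 1.46 − 0.99 = 0.47 V.
k_n = μ_nC_ox · (W/L) = 7.36 mA/V².
Assume saturation: I_D = ½ k_n V_ov² = 0.5 × 7.36 × 0.47² = 0.813 mA, giving V_DS = V_DD − I_D R_D = 11.9 − 0.813 × 27.1 = -10.1 V.
But -10.1 V < V_ov = 0.47 V, so the device is actually in triode.
In triode I_D = k_n[V_ov V_DS − ½ V_DS²] and I_D = (V_DD − V_DS)/R_D. Equating: 99.7 V_DS² − 94.74 V_DS + 11.9 = 0, giving V_DS = 0.149 V (the root below V_ov).
I_D = (11.9 − 0.149) / 27.1 = 0.434 mA.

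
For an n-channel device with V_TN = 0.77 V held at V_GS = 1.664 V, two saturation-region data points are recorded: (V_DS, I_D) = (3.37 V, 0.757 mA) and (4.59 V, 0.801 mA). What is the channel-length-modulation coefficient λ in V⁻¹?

λ = 0.0568 V⁻¹

With V_GS fixed, I_D ∝ (1 + λ V_DS) in saturation, so I_D2/I_D1 = (1 + λ V_DS2)/(1 + λ V_DS1).
0.801/0.757 = 1.058 = (1 + 4.59 λ)/(1 + 3.37 λ).
Solving: λ (I_D1 V_DS2 − I_D2 V_DS1) = I_D2 − I_D1, so λ = (0.801 − 0.757) / (0.757 × 4.59 − 0.801 × 3.37) = 0.044 / 0.775 = 0.0568 V⁻¹.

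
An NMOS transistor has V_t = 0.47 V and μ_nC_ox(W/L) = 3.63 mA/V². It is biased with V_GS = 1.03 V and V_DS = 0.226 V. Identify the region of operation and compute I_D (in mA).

Triode; I_D = 0.367 mA

V_ov = V_GS − V_t = 1.03 − 0.47 = 0.56 V.
Since V_DS = 0.226 V < V_ov = 0.56 V, the device is in the triode region.
I_D = k_n [V_ov · V_DS − ½ V_DS²] = 3.63 × [0.56 × 0.226 − 0.5 × 0.226²] = 0.367 mA.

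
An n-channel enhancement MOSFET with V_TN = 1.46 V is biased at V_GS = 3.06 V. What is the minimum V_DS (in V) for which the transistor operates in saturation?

The boundary between triode and saturation is V_DS = V_GS − V_TN = V_ov.
V_ov = 3.06 − 1.46 = 1.6 V.

V_DS,sat = 1.60 V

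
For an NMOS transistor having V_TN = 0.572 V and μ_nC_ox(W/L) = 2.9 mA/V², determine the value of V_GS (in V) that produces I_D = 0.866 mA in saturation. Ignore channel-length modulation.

V_GS = 1.34 V

In saturation I_D = ½ k_n (V_GS − V_TN)², so V_GS − V_TN = √(2 I_D / k_n) = √(2 × 0.866 / 2.9) = 0.773 V.
V_GS = 0.572 + 0.773 = 1.34 V.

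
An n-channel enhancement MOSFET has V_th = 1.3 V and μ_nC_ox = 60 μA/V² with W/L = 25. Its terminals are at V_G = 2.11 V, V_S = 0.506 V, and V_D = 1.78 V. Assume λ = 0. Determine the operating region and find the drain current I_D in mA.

Saturation; I_D = 0.0693 mA

V_GS = V_G − V_S = 2.11 − 0.506 = 1.6 V; V_DS = V_D − V_S = 1.78 − 0.506 = 1.27 V.
k_n = μ_nC_ox · (W/L) = 1.5 mA/V².
V_ov = V_GS − V_th = 1.6 − 1.3 = 0.304 V.
Since V_DS = 1.27 V ≥ V_ov = 0.304 V, the device is in saturation.
I_D = ½ k_n V_ov² = 0.5 × 1.5 × 0.304² = 0.0693 mA.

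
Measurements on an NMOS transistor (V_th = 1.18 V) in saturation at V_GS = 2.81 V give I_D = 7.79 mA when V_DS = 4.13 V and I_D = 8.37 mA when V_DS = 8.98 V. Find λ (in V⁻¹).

λ = 0.0164 V⁻¹

With V_GS fixed, I_D ∝ (1 + λ V_DS) in saturation, so I_D2/I_D1 = (1 + λ V_DS2)/(1 + λ V_DS1).
8.37/7.79 = 1.074 = (1 + 8.98 λ)/(1 + 4.13 λ).
Solving: λ (I_D1 V_DS2 − I_D2 V_DS1) = I_D2 − I_D1, so λ = (8.37 − 7.79) / (7.79 × 8.98 − 8.37 × 4.13) = 0.58 / 35.4 = 0.0164 V⁻¹.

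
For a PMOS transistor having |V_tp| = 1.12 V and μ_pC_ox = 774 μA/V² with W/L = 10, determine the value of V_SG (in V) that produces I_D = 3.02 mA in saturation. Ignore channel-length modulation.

k_p = μ_pC_ox · (W/L) = 7.74 mA/V².
In saturation I_D = ½ k_p (V_SG − |V_tp|)², so V_SG − |V_tp| = √(2 I_D / k_p) = √(2 × 3.02 / 7.74) = 0.883 V.
V_SG = 1.12 + 0.883 = 2 V.

V_SG = 2.00 V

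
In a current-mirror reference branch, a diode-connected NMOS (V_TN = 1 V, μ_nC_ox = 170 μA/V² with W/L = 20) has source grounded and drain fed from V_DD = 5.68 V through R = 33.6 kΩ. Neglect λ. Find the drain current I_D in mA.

With gate tied to drain, V_GS = V_DS ≥ V_GS − V_TN, so the device is in saturation.
k_n = μ_nC_ox · (W/L) = 3.4 mA/V².
KCL at the drain: ½ k_n (V_GS − V_TN)² = (V_DD − V_GS)/R.
Let x = V_GS − 1. Then 57.1 x² + x − 4.68 = 0, giving x = 0.278 V (positive root), so V_GS = 1.28 V.
I_D = (V_DD − V_GS)/R = (5.68 − 1.28) / 33.6 = 0.131 mA.

I_D = 0.131 mA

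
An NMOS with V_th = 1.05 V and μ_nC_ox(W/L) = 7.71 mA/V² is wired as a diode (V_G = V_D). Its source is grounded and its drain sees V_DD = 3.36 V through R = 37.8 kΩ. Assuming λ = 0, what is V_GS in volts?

V_GS = 1.17 V

With gate tied to drain, V_GS = V_DS ≥ V_GS − V_th, so the device is in saturation.
KCL at the drain: ½ k_n (V_GS − V_th)² = (V_DD − V_GS)/R.
Let x = V_GS − 1.05. Then 146 x² + x − 2.31 = 0, giving x = 0.123 V (positive root), so V_GS = 1.17 V.
I_D = (V_DD − V_GS)/R = (3.36 − 1.17) / 37.8 = 0.0579 mA.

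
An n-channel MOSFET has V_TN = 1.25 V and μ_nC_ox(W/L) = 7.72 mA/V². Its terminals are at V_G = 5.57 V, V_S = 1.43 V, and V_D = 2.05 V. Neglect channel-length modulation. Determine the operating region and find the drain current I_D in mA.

V_GS = V_G − V_S = 5.57 − 1.43 = 4.14 V; V_DS = V_D − V_S = 2.05 − 1.43 = 0.62 V.
V_ov = V_GS − V_TN = 4.14 − 1.25 = 2.89 V.
Since V_DS = 0.62 V < V_ov = 2.89 V, the device is in the triode region.
I_D = k_n [V_ov · V_DS − ½ V_DS²] = 7.72 × [2.89 × 0.62 − 0.5 × 0.62²] = 12.3 mA.

Triode; I_D = 12.3 mA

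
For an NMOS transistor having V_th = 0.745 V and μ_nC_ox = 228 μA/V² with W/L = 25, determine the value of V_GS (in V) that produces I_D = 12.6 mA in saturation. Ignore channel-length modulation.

V_GS = 2.85 V

k_n = μ_nC_ox · (W/L) = 5.7 mA/V².
In saturation I_D = ½ k_n (V_GS − V_th)², so V_GS − V_th = √(2 I_D / k_n) = √(2 × 12.6 / 5.7) = 2.1 V.
V_GS = 0.745 + 2.1 = 2.85 V.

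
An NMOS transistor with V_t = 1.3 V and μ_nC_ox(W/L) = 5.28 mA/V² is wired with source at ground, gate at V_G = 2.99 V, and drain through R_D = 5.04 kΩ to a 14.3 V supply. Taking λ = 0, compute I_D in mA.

V_GS = V_G = 2.99 V, so V_ov = 2.99 − 1.3 = 1.69 V.
Assume saturation: I_D = ½ k_n V_ov² = 0.5 × 5.28 × 1.69² = 7.54 mA, giving V_DS = V_DD − I_D R_D = 14.3 − 7.54 × 5.04 = -23.7 V.
But -23.7 V < V_ov = 1.69 V, so the device is actually in triode.
In triode I_D = k_n[V_ov V_DS − ½ V_DS²] and I_D = (V_DD − V_DS)/R_D. Equating: 13.3 V_DS² − 45.97 V_DS + 14.3 = 0, giving V_DS = 0.346 V (the root below V_ov).
I_D = (14.3 − 0.346) / 5.04 = 2.77 mA.

I_D = 2.77 mA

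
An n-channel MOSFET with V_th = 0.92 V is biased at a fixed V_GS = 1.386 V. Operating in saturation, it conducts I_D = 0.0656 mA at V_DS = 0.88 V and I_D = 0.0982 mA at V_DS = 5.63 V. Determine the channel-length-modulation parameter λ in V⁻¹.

λ = 0.115 V⁻¹

With V_GS fixed, I_D ∝ (1 + λ V_DS) in saturation, so I_D2/I_D1 = (1 + λ V_DS2)/(1 + λ V_DS1).
0.0982/0.0656 = 1.497 = (1 + 5.63 λ)/(1 + 0.88 λ).
Solving: λ (I_D1 V_DS2 − I_D2 V_DS1) = I_D2 − I_D1, so λ = (0.0982 − 0.0656) / (0.0656 × 5.63 − 0.0982 × 0.88) = 0.0326 / 0.283 = 0.115 V⁻¹.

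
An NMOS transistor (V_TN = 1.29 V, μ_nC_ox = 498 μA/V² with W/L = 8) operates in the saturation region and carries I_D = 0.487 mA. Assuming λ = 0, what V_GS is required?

k_n = μ_nC_ox · (W/L) = 3.984 mA/V².
In saturation I_D = ½ k_n (V_GS − V_TN)², so V_GS − V_TN = √(2 I_D / k_n) = √(2 × 0.487 / 3.984) = 0.494 V.
V_GS = 1.29 + 0.494 = 1.78 V.

V_GS = 1.78 V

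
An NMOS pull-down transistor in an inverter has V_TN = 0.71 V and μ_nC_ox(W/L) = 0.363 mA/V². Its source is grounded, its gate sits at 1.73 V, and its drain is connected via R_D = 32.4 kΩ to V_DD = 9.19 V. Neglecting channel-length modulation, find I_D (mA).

V_GS = V_G = 1.73 V, so V_ov = 1.73 − 0.71 = 1.02 V.
Assume saturation: I_D = ½ k_n V_ov² = 0.5 × 0.363 × 1.02² = 0.189 mA, giving V_DS = V_DD − I_D R_D = 9.19 − 0.189 × 32.4 = 3.07 V.
V_DS = 3.07 V ≥ V_ov = 1.02 V, confirming saturation.

I_D = 0.189 mA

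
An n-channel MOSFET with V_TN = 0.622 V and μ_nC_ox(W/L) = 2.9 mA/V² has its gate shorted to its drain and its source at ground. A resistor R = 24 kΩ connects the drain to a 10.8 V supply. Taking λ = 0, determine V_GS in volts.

With gate tied to drain, V_GS = V_DS ≥ V_GS − V_TN, so the device is in saturation.
KCL at the drain: ½ k_n (V_GS − V_TN)² = (V_DD − V_GS)/R.
Let x = V_GS − 0.622. Then 34.8 x² + x − 10.18 = 0, giving x = 0.527 V (positive root), so V_GS = 1.15 V.
I_D = (V_DD − V_GS)/R = (10.8 − 1.15) / 24 = 0.402 mA.

V_GS = 1.15 V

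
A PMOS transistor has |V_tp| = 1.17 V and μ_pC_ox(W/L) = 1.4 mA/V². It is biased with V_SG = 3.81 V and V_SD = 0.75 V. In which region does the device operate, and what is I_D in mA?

Triode; I_D = 2.38 mA

V_ov = V_SG − |V_tp| = 3.81 − 1.17 = 2.64 V.
Since V_SD = 0.75 V < V_ov = 2.64 V, the device is in the triode region.
I_D = k_p [V_ov · V_SD − ½ V_SD²] = 1.4 × [2.64 × 0.75 − 0.5 × 0.75²] = 2.38 mA.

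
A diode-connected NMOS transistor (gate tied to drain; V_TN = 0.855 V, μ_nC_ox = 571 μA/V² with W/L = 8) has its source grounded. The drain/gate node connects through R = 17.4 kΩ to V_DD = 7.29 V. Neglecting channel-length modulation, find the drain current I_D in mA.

I_D = 0.347 mA

With gate tied to drain, V_GS = V_DS ≥ V_GS − V_TN, so the device is in saturation.
k_n = μ_nC_ox · (W/L) = 4.568 mA/V².
KCL at the drain: ½ k_n (V_GS − V_TN)² = (V_DD − V_GS)/R.
Let x = V_GS − 0.855. Then 39.7 x² + x − 6.435 = 0, giving x = 0.39 V (positive root), so V_GS = 1.25 V.
I_D = (V_DD − V_GS)/R = (7.29 − 1.25) / 17.4 = 0.347 mA.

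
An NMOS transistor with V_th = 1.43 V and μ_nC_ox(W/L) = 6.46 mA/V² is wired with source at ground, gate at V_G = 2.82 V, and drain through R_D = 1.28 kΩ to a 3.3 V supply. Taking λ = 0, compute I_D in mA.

V_GS = V_G = 2.82 V, so V_ov = 2.82 − 1.43 = 1.39 V.
Assume saturation: I_D = ½ k_n V_ov² = 0.5 × 6.46 × 1.39² = 6.24 mA, giving V_DS = V_DD − I_D R_D = 3.3 − 6.24 × 1.28 = -4.69 V.
But -4.69 V < V_ov = 1.39 V, so the device is actually in triode.
In triode I_D = k_n[V_ov V_DS − ½ V_DS²] and I_D = (V_DD − V_DS)/R_D. Equating: 4.13 V_DS² − 12.49 V_DS + 3.3 = 0, giving V_DS = 0.292 V (the root below V_ov).
I_D = (3.3 − 0.292) / 1.28 = 2.35 mA.

I_D = 2.35 mA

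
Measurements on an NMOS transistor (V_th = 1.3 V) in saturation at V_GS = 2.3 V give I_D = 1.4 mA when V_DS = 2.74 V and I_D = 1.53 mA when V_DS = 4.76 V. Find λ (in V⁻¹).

λ = 0.0526 V⁻¹

With V_GS fixed, I_D ∝ (1 + λ V_DS) in saturation, so I_D2/I_D1 = (1 + λ V_DS2)/(1 + λ V_DS1).
1.53/1.4 = 1.093 = (1 + 4.76 λ)/(1 + 2.74 λ).
Solving: λ (I_D1 V_DS2 − I_D2 V_DS1) = I_D2 − I_D1, so λ = (1.53 − 1.4) / (1.4 × 4.76 − 1.53 × 2.74) = 0.13 / 2.47 = 0.0526 V⁻¹.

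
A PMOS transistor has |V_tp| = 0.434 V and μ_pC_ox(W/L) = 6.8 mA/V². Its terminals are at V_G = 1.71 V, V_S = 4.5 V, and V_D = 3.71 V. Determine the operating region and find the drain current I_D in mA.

V_SG = V_S − V_G = 4.5 − 1.71 = 2.79 V; V_SD = V_S − V_D = 4.5 − 3.71 = 0.79 V.
V_ov = V_SG − |V_tp| = 2.79 − 0.434 = 2.36 V.
Since V_SD = 0.79 V < V_ov = 2.36 V, the device is in the triode region.
I_D = k_p [V_ov · V_SD − ½ V_SD²] = 6.8 × [2.36 × 0.79 − 0.5 × 0.79²] = 10.5 mA.

Triode; I_D = 10.5 mA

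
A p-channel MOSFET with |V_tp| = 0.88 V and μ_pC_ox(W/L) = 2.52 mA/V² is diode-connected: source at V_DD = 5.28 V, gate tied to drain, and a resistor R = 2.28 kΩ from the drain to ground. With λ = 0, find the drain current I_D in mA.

With gate tied to drain, V_SG = V_SD ≥ V_SG − |V_tp|, so the device is in saturation.
KCL at the drain: ½ k_p (V_SG − |V_tp|)² = (V_DD − V_SG)/R.
Let x = V_SG − 0.88. Then 2.87 x² + x − 4.4 = 0, giving x = 1.08 V (positive root), so V_SG = 1.96 V.
I_D = (V_DD − V_SG)/R = (5.28 − 1.96) / 2.28 = 1.46 mA.

I_D = 1.46 mA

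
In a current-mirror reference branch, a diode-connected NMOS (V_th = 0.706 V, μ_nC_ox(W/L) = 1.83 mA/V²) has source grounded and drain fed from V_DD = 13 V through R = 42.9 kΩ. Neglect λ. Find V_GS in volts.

V_GS = 1.25 V

With gate tied to drain, V_GS = V_DS ≥ V_GS − V_th, so the device is in saturation.
KCL at the drain: ½ k_n (V_GS − V_th)² = (V_DD − V_GS)/R.
Let x = V_GS − 0.706. Then 39.3 x² + x − 12.29 = 0, giving x = 0.547 V (positive root), so V_GS = 1.25 V.
I_D = (V_DD − V_GS)/R = (13 − 1.25) / 42.9 = 0.274 mA.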